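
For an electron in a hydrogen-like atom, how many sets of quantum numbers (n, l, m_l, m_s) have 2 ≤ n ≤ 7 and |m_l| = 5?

12

Go shell by shell, enumerating (l, m_l) with |m_l| = 5:
n=6 → 2; n=7 → 4.
Orbitals: 2 + 4 = 6. Including both spin states (m_s = ±1/2) gives 2 × 6 = 12 states.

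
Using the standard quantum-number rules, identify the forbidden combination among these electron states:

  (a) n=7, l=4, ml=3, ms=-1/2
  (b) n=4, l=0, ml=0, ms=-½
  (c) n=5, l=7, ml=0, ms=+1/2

(c) has l = 7 ≥ n = 5, violating 0 ≤ l ≤ n−1.
The remaining sets (a), (b) satisfy all four rules.

(c)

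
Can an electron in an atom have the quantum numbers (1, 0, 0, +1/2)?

Valid

n = 1 is a positive integer. l = 0 satisfies 0 ≤ l ≤ n−1 = 0. m_l = 0 lies in the range −l … +l (here 0). m_s = +1/2 is one of ±1/2.
All four constraints are satisfied.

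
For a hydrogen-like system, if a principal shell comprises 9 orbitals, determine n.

n = 3

n² = 9 ⇒ n = 3.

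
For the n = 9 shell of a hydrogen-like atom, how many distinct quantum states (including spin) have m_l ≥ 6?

Go through l = 0, …, 8 (the values permitted for n = 9).
The (l, m_l) pairs meeting m_l ≥ 6 give: l=6 → 1; l=7 → 2; l=8 → 3.
Orbitals: 1 + 2 + 3 = 6. Each orbital carries two spin states, so 6 × 2 = 12 states.

12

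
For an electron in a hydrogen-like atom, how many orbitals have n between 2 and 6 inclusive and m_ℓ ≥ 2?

Go shell by shell, enumerating (ℓ, m_ℓ) with m_ℓ ≥ 2:
n=3 → 1; n=4 → 3; n=5 → 6; n=6 → 10.
Total orbitals: 1 + 3 + 6 + 10 = 20.

20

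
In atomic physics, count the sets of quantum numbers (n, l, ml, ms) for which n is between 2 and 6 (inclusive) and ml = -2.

Treat each shell separately and count matching orbitals:
n=3 → 1; n=4 → 2; n=5 → 3; n=6 → 4.
Orbitals: 1 + 2 + 3 + 4 = 10. Including both spin states (ms = ±1/2) gives 2 × 10 = 20 states.

20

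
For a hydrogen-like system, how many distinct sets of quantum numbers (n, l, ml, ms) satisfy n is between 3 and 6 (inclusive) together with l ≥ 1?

164

Count contributing orbitals for each principal shell:
n=3 → 8; n=4 → 15; n=5 → 24; n=6 → 35.
Orbitals: 8 + 15 + 24 + 35 = 82. Including both spin states (ms = ±1/2) gives 2 × 82 = 164 states.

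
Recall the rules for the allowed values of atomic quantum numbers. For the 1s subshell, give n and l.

The leading integer gives n = 1; the letter 's' means l = 0.

n = 1, l = 0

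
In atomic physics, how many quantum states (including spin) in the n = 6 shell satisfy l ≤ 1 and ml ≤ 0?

6

The n = 6 shell has l = 0 through 5; check each.
Per l-value: l=0 → 1; l=1 → 2.
Orbitals: 1 + 2 = 3. Each orbital carries two spin states, so 3 × 2 = 6 states.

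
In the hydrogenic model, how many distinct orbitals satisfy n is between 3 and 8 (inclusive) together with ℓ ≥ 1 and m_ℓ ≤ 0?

110

For each n in the range, tally the orbitals obeying ℓ ≥ 1 and m_ℓ ≤ 0:
n=3 → 5; n=4 → 9; n=5 → 14; n=6 → 20; n=7 → 27; n=8 → 35.
Total orbitals: 5 + 9 + 14 + 20 + 27 + 35 = 110.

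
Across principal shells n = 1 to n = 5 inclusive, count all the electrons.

110

Shell n has n² orbitals: 1²=1 + 2²=4 + 3²=9 + 4²=16 + 5²=25 = 55 orbitals.
Two spin states per orbital: 2 × 55 = 110 electrons.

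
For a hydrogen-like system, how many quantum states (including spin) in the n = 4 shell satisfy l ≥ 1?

With n = 4 the allowed l are 0, 1, …, 3.
Per l-value: l=1 → 3; l=2 → 5; l=3 → 7.
Orbitals: 3 + 5 + 7 = 15. Each orbital carries two spin states, so 15 × 2 = 30 states.

30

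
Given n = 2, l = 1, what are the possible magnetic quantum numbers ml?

ml takes every integer from −l to +l. With l = 1 that gives the 3 values -1, 0, 1.

-1, 0, 1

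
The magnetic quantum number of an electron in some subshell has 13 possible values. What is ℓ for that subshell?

ℓ = 6 (i)

m_ℓ ranges over 2ℓ+1 integers, so 2ℓ+1 = 13 ⇒ ℓ = 6.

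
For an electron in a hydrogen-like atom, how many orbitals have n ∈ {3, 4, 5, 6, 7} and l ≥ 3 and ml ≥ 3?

Treat each shell separately and count matching orbitals:
n=4 → 1; n=5 → 3; n=6 → 6; n=7 → 10.
Total orbitals: 1 + 3 + 6 + 10 = 20.

20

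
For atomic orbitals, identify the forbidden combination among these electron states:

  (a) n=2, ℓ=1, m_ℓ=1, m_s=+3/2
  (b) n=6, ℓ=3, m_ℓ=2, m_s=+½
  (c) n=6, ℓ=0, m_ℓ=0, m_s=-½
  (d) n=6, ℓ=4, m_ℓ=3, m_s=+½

(a) has m_s = +3/2, but an electron's spin must be ±1/2.
The remaining sets (b), (c), (d) satisfy all four rules.

(a)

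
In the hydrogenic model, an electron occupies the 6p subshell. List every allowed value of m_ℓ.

The 6p subshell has ℓ = 1, and m_ℓ takes every integer from −ℓ to +ℓ. With ℓ = 1 that gives the 3 values -1, 0, 1.

-1, 0, 1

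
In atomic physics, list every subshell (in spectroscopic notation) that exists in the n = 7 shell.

For n = 7, l runs from 0 to 6. In spectroscopic notation l = 0,1,2,… ↔ s,p,d,f,g,h,i, so the subshells are 7s, 7p, 7d, 7f, 7g, 7h, 7i.

7s, 7p, 7d, 7f, 7g, 7h, 7i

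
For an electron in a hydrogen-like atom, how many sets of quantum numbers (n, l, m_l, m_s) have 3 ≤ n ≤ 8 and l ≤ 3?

178

Go shell by shell, enumerating (l, m_l) with l ≤ 3:
n=3 → 9; n=4 → 16; n=5 → 16; n=6 → 16; n=7 → 16; n=8 → 16.
Orbitals: 9 + 16 + 16 + 16 + 16 + 16 = 89. Including both spin states (m_s = ±1/2) gives 2 × 89 = 178 states.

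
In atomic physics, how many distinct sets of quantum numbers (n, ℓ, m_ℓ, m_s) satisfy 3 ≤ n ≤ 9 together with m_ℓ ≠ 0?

476

Per-shell orbital counts meeting the constraint:
n=3 → 6; n=4 → 12; n=5 → 20; n=6 → 30; n=7 → 42; n=8 → 56; n=9 → 72.
Orbitals: 6 + 12 + 20 + 30 + 42 + 56 + 72 = 238. Including both spin states (m_s = ±1/2) gives 2 × 238 = 476 states.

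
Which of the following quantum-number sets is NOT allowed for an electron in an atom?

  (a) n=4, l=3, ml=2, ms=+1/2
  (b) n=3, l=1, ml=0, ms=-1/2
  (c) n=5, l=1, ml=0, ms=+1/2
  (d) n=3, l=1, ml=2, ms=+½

(d) has |ml| = 2 > l = 1, violating −l ≤ ml ≤ l.
The remaining sets (a), (b), (c) satisfy all four rules.

(d)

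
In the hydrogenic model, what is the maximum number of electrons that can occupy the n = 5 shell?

50

A shell holds 2n² electrons: 2 × 5² = 2 × 25 = 50.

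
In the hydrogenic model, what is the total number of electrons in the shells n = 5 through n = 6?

Shell n has n² orbitals: 5²=25 + 6²=36 = 61 orbitals.
Two spin states per orbital: 2 × 61 = 122 electrons.

122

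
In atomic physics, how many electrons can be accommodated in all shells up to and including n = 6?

182

Total orbitals = 1² + 2² + 3² + 4² + 5² + 6² = 91. Doubling for spin gives 182 electrons.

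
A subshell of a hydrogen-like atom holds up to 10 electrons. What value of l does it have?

l = 2

2(2l+1) = 10 ⇒ 2l+1 = 5 ⇒ l = 2.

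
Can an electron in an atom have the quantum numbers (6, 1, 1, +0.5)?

Allowed

n = 6 is a positive integer. l = 1 satisfies 0 ≤ l ≤ n−1 = 5. ml = 1 lies in the range −l … +l (here −1 … 1). ms = +1/2 is one of ±1/2.
All four constraints are satisfied.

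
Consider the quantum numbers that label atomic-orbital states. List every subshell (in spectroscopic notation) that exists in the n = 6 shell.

For n = 6, l runs from 0 to 5. In spectroscopic notation l = 0,1,2,… ↔ s,p,d,f,g,h,i, so the subshells are 6s, 6p, 6d, 6f, 6g, 6h.

6s, 6p, 6d, 6f, 6g, 6h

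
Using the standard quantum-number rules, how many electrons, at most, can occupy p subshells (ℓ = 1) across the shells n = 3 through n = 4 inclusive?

A p subshell (ℓ = 1) exists for every n ≥ 2, so shells n = 3, 4 each contribute one — 2 subshells.
Since each p subshell holds 2(2·1+1) = 6 electrons, the total is 2 × 6 = 12.

12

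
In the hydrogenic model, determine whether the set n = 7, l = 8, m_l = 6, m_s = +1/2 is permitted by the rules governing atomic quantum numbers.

The orbital quantum number must satisfy 0 ≤ l ≤ n−1. With n = 7 the allowed l values are 0, 1, 2, 3, 4, 5, 6, so l = 8 is out of range.

Not allowed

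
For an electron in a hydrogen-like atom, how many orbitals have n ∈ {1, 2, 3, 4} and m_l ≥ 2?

4

Treat each shell separately and count matching orbitals:
n=3 → 1; n=4 → 3.
Total orbitals: 1 + 3 = 4.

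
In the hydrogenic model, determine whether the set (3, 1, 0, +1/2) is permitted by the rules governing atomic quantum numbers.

Allowed

n = 3 is a positive integer. l = 1 satisfies 0 ≤ l ≤ n−1 = 2. ml = 0 lies in the range −l … +l (here −1 … 1). ms = +1/2 is one of ±1/2.
All four constraints are satisfied.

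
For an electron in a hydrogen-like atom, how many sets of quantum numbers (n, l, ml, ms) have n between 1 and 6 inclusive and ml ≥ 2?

Treat each shell separately and count matching orbitals:
n=3 → 1; n=4 → 3; n=5 → 6; n=6 → 10.
Orbitals: 1 + 3 + 6 + 10 = 20. Including both spin states (ms = ±1/2) gives 2 × 20 = 40 states.

40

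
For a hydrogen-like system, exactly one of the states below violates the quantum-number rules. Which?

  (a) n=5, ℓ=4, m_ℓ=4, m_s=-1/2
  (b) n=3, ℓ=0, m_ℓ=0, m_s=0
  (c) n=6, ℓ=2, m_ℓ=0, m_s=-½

(b) has m_s = 0, but an electron's spin must be ±1/2.
The remaining sets (a), (c) satisfy all four rules.

(b)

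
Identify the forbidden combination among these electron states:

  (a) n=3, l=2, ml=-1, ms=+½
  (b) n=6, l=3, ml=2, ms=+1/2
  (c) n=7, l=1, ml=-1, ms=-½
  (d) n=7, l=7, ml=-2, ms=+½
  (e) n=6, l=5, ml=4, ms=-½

(d) has l = 7 ≥ n = 7, violating 0 ≤ l ≤ n−1.
The remaining sets (a), (b), (c), (e) satisfy all four rules.

(d)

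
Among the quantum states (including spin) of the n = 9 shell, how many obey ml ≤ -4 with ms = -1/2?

The (l, ml) pairs meeting ml ≤ -4 give: l=4 → 1; l=5 → 2; l=6 → 3; l=7 → 4; l=8 → 5.
Orbitals: 1 + 2 + 3 + 4 + 5 = 15. With ms fixed to a single value there is one state per orbital, giving 15 states.

15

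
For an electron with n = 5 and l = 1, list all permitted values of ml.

-1, 0, 1

ml takes every integer from −l to +l. With l = 1 that gives the 3 values -1, 0, 1.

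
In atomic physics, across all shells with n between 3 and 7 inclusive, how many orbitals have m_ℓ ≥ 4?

10

For each n in the range, tally the orbitals obeying m_ℓ ≥ 4:
n=5 → 1; n=6 → 3; n=7 → 6.
Total orbitals: 1 + 3 + 6 = 10.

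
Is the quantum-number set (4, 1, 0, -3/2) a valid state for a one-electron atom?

Not allowed

The spin quantum number for an electron can only be m_s = +1/2 or −1/2; m_s = -3/2 is not one of those.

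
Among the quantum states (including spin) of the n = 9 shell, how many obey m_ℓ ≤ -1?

72

Contributions: ℓ=1 → 1; ℓ=2 → 2; ℓ=3 → 3; ℓ=4 → 4; ℓ=5 → 5; ℓ=6 → 6; ℓ=7 → 7; ℓ=8 → 8.
Orbitals: 1 + 2 + 3 + 4 + 5 + 6 + 7 + 8 = 36. Each orbital carries two spin states, so 36 × 2 = 72 states.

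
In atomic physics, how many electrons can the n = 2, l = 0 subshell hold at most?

A subshell with l = 0 has 2l+1 = 1 orbital, each holding 2 electrons (spin ±1/2), so 1 × 2 = 2.

2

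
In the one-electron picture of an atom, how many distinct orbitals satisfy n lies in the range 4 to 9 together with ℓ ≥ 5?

130

Treat each shell separately and count matching orbitals:
n=6 → 11; n=7 → 24; n=8 → 39; n=9 → 56.
Total orbitals: 11 + 24 + 39 + 56 = 130.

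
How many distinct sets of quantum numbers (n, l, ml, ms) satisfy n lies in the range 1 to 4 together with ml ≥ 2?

Count contributing orbitals for each principal shell:
n=3 → 1; n=4 → 3.
Orbitals: 1 + 3 = 4. Including both spin states (ms = ±1/2) gives 2 × 4 = 8 states.

8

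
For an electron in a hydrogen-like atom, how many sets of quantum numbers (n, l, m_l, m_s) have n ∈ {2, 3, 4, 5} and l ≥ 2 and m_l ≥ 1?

Go shell by shell, enumerating (l, m_l) with l ≥ 2 and m_l ≥ 1:
n=3 → 2; n=4 → 5; n=5 → 9.
Orbitals: 2 + 5 + 9 = 16. Including both spin states (m_s = ±1/2) gives 2 × 16 = 32 states.

32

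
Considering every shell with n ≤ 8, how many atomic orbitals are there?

Total orbitals = 1² + 2² + 3² + 4² + 5² + 6² + 7² + 8² = 204.

204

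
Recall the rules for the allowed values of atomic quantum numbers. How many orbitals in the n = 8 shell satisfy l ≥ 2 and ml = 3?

The n = 8 shell has l = 0 through 7; check each.
The (l, ml) pairs meeting l ≥ 2 and ml = 3 give: l=3 → 1; l=4 → 1; l=5 → 1; l=6 → 1; l=7 → 1.
Total orbitals: 1 + 1 + 1 + 1 + 1 = 5.

5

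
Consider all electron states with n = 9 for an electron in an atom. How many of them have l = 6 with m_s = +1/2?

13

Go through l = 0, …, 8 (the values permitted for n = 9).
Contributions: l=6 → 13.
Orbitals: 13. With m_s fixed to a single value there is one state per orbital, giving 13 states.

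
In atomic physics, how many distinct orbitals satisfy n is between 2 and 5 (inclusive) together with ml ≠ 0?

40

Treat each shell separately and count matching orbitals:
n=2 → 2; n=3 → 6; n=4 → 12; n=5 → 20.
Total orbitals: 2 + 6 + 12 + 20 = 40.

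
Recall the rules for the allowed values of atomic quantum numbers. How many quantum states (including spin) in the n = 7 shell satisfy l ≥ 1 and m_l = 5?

4

Per l-value: l=5 → 1; l=6 → 1.
Orbitals: 1 + 1 = 2. Each orbital carries two spin states, so 2 × 2 = 4 states.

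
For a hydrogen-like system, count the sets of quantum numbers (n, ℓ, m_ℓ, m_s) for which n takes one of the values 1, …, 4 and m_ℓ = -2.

6

Go shell by shell, enumerating (ℓ, m_ℓ) with m_ℓ = -2:
n=3 → 1; n=4 → 2.
Orbitals: 1 + 2 = 3. Including both spin states (m_s = ±1/2) gives 2 × 3 = 6 states.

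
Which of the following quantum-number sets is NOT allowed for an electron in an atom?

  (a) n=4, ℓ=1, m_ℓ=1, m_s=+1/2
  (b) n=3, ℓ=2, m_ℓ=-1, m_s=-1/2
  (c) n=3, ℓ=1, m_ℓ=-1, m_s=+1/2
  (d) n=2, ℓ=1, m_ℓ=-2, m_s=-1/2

(d) has |m_ℓ| = 2 > ℓ = 1, violating −ℓ ≤ m_ℓ ≤ ℓ.
The remaining sets (a), (b), (c) satisfy all four rules.

(d)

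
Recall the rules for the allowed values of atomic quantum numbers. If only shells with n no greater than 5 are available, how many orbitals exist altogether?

55

Total orbitals = 1² + 2² + 3² + 4² + 5² = 55.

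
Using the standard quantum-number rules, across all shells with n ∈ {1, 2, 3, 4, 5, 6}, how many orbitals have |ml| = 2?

20

Treat each shell separately and count matching orbitals:
n=3 → 2; n=4 → 4; n=5 → 6; n=6 → 8.
Total orbitals: 2 + 4 + 6 + 8 = 20.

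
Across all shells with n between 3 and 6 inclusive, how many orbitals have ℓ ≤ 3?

57

Count contributing orbitals for each principal shell:
n=3 → 9; n=4 → 16; n=5 → 16; n=6 → 16.
Total orbitals: 9 + 16 + 16 + 16 = 57.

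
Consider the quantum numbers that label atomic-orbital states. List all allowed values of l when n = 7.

0, 1, 2, 3, 4, 5, 6

l is an integer with 0 ≤ l ≤ n−1, so for n = 7: l = 0, 1, 2, 3, 4, 5, 6.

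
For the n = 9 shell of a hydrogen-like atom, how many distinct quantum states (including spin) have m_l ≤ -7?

With n = 9 the allowed l are 0, 1, …, 8.
The (l, m_l) pairs meeting m_l ≤ -7 give: l=7 → 1; l=8 → 2.
Orbitals: 1 + 2 = 3. Each orbital carries two spin states, so 3 × 2 = 6 states.

6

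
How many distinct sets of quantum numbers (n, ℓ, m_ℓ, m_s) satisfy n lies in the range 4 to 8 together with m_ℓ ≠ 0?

320

Count contributing orbitals for each principal shell:
n=4 → 12; n=5 → 20; n=6 → 30; n=7 → 42; n=8 → 56.
Orbitals: 12 + 20 + 30 + 42 + 56 = 160. Including both spin states (m_s = ±1/2) gives 2 × 160 = 320 states.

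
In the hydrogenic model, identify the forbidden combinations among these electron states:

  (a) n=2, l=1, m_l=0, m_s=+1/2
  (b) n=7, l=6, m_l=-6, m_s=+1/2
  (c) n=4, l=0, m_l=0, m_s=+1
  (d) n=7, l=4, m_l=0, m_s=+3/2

(c) and (d)

(c) has m_s = +1, but an electron's spin must be ±1/2.
(d) has m_s = +3/2, but an electron's spin must be ±1/2.
The remaining sets (a), (b) satisfy all four rules.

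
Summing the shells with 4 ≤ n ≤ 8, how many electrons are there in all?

Shell n has n² orbitals: 4²=16 + 5²=25 + 6²=36 + 7²=49 + 8²=64 = 190 orbitals.
Two spin states per orbital: 2 × 190 = 380 electrons.

380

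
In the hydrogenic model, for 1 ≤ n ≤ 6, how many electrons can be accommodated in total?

Total orbitals = 1² + 2² + 3² + 4² + 5² + 6² = 91. Doubling for spin gives 182 electrons.

182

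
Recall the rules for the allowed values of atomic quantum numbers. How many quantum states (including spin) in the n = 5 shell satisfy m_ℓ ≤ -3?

Go through ℓ = 0, …, 4 (the values permitted for n = 5).
The (ℓ, m_ℓ) pairs meeting m_ℓ ≤ -3 give: ℓ=3 → 1; ℓ=4 → 2.
Orbitals: 1 + 2 = 3. Each orbital carries two spin states, so 3 × 2 = 6 states.

6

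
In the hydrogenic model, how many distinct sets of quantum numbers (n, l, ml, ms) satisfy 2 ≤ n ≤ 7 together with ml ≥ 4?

Work shell by shell — for each n, count the (l, ml) pairs that satisfy ml ≥ 4:
n=5 → 1; n=6 → 3; n=7 → 6.
Orbitals: 1 + 3 + 6 = 10. Including both spin states (ms = ±1/2) gives 2 × 10 = 20 states.

20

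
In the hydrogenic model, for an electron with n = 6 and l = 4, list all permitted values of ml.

ml takes every integer from −l to +l. With l = 4 that gives the 9 values -4, -3, -2, -1, 0, 1, 2, 3, 4.

-4, -3, -2, -1, 0, 1, 2, 3, 4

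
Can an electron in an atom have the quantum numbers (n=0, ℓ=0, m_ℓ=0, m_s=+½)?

The principal quantum number must be a positive integer (n ≥ 1), but here n = 0.

Not allowed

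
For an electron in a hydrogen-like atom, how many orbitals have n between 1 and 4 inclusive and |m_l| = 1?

Go shell by shell, enumerating (l, m_l) with |m_l| = 1:
n=2 → 2; n=3 → 4; n=4 → 6.
Total orbitals: 2 + 4 + 6 = 12.

12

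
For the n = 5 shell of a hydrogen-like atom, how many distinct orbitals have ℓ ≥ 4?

Contributions: ℓ=4 → 9.
Total orbitals: 9.

9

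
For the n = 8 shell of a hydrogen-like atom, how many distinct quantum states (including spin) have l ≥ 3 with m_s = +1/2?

Orbitals with l ≥ 3, by l: l=3 → 7; l=4 → 9; l=5 → 11; l=6 → 13; l=7 → 15.
Orbitals: 7 + 9 + 11 + 13 + 15 = 55. With m_s fixed to a single value there is one state per orbital, giving 55 states.

55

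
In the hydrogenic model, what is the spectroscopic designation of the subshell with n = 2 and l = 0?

l = 0 corresponds to the letter 's', so the subshell is 2s.

2s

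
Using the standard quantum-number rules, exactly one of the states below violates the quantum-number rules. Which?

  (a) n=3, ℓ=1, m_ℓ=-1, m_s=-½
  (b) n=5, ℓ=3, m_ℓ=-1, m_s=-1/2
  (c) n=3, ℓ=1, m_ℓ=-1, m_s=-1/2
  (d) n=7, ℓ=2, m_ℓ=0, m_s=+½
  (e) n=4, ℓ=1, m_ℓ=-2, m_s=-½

(e) has |m_ℓ| = 2 > ℓ = 1, violating −ℓ ≤ m_ℓ ≤ ℓ.
The remaining sets (a), (b), (c), (d) satisfy all four rules.

(e)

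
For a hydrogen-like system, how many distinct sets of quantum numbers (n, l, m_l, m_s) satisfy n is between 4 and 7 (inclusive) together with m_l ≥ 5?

8

Go shell by shell, enumerating (l, m_l) with m_l ≥ 5:
n=6 → 1; n=7 → 3.
Orbitals: 1 + 3 = 4. Including both spin states (m_s = ±1/2) gives 2 × 4 = 8 states.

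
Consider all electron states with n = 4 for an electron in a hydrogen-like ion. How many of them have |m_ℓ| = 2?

The (ℓ, m_ℓ) pairs meeting |m_ℓ| = 2 give: ℓ=2 → 2; ℓ=3 → 2.
Orbitals: 2 + 2 = 4. Each orbital carries two spin states, so 4 × 2 = 8 states.

8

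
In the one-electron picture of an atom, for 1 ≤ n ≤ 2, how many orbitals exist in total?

Total orbitals = 1² + 2² = 5.

5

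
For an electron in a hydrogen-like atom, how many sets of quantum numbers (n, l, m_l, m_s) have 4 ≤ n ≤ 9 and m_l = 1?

66

For each n in the range, tally the orbitals obeying m_l = 1:
n=4 → 3; n=5 → 4; n=6 → 5; n=7 → 6; n=8 → 7; n=9 → 8.
Orbitals: 3 + 4 + 5 + 6 + 7 + 8 = 33. Including both spin states (m_s = ±1/2) gives 2 × 33 = 66 states.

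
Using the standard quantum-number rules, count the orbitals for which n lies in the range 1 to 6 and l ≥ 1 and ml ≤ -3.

10

Work shell by shell — for each n, count the (l, ml) pairs that satisfy l ≥ 1 and ml ≤ -3:
n=4 → 1; n=5 → 3; n=6 → 6.
Total orbitals: 1 + 3 + 6 = 10.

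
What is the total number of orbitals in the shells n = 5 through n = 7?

Shell n has n² orbitals: 5²=25 + 6²=36 + 7²=49 = 110 orbitals.

110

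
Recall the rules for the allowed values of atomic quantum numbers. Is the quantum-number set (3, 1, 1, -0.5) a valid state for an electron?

n = 3 is a positive integer. l = 1 satisfies 0 ≤ l ≤ n−1 = 2. m_l = 1 lies in the range −l … +l (here −1 … 1). m_s = -1/2 is one of ±1/2.
All four constraints are satisfied.

Yes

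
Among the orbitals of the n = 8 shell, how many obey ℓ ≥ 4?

48

Go through ℓ = 0, …, 7 (the values permitted for n = 8).
Per ℓ-value: ℓ=4 → 9; ℓ=5 → 11; ℓ=6 → 13; ℓ=7 → 15.
Total orbitals: 9 + 11 + 13 + 15 = 48.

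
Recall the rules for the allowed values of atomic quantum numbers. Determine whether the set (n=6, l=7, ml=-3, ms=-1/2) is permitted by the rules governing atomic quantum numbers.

The orbital quantum number must satisfy 0 ≤ l ≤ n−1. With n = 6 the allowed l values are 0, 1, 2, 3, 4, 5, so l = 7 is out of range.

Invalid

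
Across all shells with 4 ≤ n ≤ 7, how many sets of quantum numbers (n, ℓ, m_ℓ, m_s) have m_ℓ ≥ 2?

For each n in the range, tally the orbitals obeying m_ℓ ≥ 2:
n=4 → 3; n=5 → 6; n=6 → 10; n=7 → 15.
Orbitals: 3 + 6 + 10 + 15 = 34. Including both spin states (m_s = ±1/2) gives 2 × 34 = 68 states.

68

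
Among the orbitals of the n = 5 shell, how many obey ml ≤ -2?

6

Go through l = 0, …, 4 (the values permitted for n = 5).
Contributions: l=2 → 1; l=3 → 2; l=4 → 3.
Total orbitals: 1 + 2 + 3 = 6.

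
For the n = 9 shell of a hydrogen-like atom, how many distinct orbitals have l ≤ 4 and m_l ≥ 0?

15

Go through l = 0, …, 8 (the values permitted for n = 9).
Contributions: l=0 → 1; l=1 → 2; l=2 → 3; l=3 → 4; l=4 → 5.
Total orbitals: 1 + 2 + 3 + 4 + 5 = 15.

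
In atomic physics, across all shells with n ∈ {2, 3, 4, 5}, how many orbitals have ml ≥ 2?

10

Treat each shell separately and count matching orbitals:
n=3 → 1; n=4 → 3; n=5 → 6.
Total orbitals: 1 + 3 + 6 = 10.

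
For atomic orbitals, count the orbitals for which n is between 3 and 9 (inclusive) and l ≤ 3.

Go shell by shell, enumerating (l, ml) with l ≤ 3:
n=3 → 9; n=4 → 16; n=5 → 16; n=6 → 16; n=7 → 16; n=8 → 16; n=9 → 16.
Total orbitals: 9 + 16 + 16 + 16 + 16 + 16 + 16 = 105.

105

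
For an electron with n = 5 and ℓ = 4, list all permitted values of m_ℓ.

m_ℓ takes every integer from −ℓ to +ℓ. With ℓ = 4 that gives the 9 values -4, -3, -2, -1, 0, 1, 2, 3, 4.

-4, -3, -2, -1, 0, 1, 2, 3, 4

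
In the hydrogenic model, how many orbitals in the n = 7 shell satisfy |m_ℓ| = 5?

For n = 7, ℓ ranges over 0 … 6.
Orbitals with |m_ℓ| = 5, by ℓ: ℓ=5 → 2; ℓ=6 → 2.
Total orbitals: 2 + 2 = 4.

4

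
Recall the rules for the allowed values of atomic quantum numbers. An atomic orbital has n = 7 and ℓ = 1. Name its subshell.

7p

ℓ = 1 corresponds to the letter 'p', so the subshell is 7p.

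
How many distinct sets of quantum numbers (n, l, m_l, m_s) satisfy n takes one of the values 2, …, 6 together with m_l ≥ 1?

For each n in the range, tally the orbitals obeying m_l ≥ 1:
n=2 → 1; n=3 → 3; n=4 → 6; n=5 → 10; n=6 → 15.
Orbitals: 1 + 3 + 6 + 10 + 15 = 35. Including both spin states (m_s = ±1/2) gives 2 × 35 = 70 states.

70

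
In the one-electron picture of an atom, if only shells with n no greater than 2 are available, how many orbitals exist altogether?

Total orbitals = 1² + 2² = 5.

5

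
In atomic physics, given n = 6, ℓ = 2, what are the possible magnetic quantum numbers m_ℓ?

m_ℓ takes every integer from −ℓ to +ℓ. With ℓ = 2 that gives the 5 values -2, -1, 0, 1, 2.

-2, -1, 0, 1, 2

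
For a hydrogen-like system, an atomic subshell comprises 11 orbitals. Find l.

l = 5

2l+1 = 11 gives l = 5.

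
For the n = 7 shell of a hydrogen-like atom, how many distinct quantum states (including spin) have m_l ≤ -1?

42

With n = 7 the allowed l are 0, 1, …, 6.
Contributions: l=1 → 1; l=2 → 2; l=3 → 3; l=4 → 4; l=5 → 5; l=6 → 6.
Orbitals: 1 + 2 + 3 + 4 + 5 + 6 = 21. Each orbital carries two spin states, so 21 × 2 = 42 states.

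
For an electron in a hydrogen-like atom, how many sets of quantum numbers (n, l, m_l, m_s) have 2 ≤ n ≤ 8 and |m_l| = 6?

12

Per-shell orbital counts meeting the constraint:
n=7 → 2; n=8 → 4.
Orbitals: 2 + 4 = 6. Including both spin states (m_s = ±1/2) gives 2 × 6 = 12 states.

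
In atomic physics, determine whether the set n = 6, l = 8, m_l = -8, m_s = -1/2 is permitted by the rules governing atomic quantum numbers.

The orbital quantum number must satisfy 0 ≤ l ≤ n−1. With n = 6 the allowed l values are 0, 1, 2, 3, 4, 5, so l = 8 is out of range.

No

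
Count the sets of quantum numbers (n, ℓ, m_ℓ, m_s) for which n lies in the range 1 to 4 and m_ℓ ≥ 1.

20

Per-shell orbital counts meeting the constraint:
n=2 → 1; n=3 → 3; n=4 → 6.
Orbitals: 1 + 3 + 6 = 10. Including both spin states (m_s = ±1/2) gives 2 × 10 = 20 states.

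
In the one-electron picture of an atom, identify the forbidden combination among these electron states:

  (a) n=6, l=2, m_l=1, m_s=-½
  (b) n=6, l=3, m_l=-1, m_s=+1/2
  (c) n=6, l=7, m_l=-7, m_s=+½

(c) has l = 7 ≥ n = 6, violating 0 ≤ l ≤ n−1.
The remaining sets (a), (b) satisfy all four rules.

(c)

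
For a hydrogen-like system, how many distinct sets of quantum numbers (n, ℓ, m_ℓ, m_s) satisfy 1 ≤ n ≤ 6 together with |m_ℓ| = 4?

Treat each shell separately and count matching orbitals:
n=5 → 2; n=6 → 4.
Orbitals: 2 + 4 = 6. Including both spin states (m_s = ±1/2) gives 2 × 6 = 12 states.

12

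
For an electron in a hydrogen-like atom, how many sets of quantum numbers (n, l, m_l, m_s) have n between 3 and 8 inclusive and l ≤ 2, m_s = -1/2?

Count contributing orbitals for each principal shell:
n=3 → 9; n=4 → 9; n=5 → 9; n=6 → 9; n=7 → 9; n=8 → 9.
Orbitals: 9 + 9 + 9 + 9 + 9 + 9 = 54. With m_s fixed to -1/2 there is one state per orbital, so 54 states.

54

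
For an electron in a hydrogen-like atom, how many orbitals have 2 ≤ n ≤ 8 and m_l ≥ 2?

56

Go shell by shell, enumerating (l, m_l) with m_l ≥ 2:
n=3 → 1; n=4 → 3; n=5 → 6; n=6 → 10; n=7 → 15; n=8 → 21.
Total orbitals: 1 + 3 + 6 + 10 + 15 + 21 = 56.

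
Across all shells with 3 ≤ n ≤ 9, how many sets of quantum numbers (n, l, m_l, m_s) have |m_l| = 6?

For each n in the range, tally the orbitals obeying |m_l| = 6:
n=7 → 2; n=8 → 4; n=9 → 6.
Orbitals: 2 + 4 + 6 = 12. Including both spin states (m_s = ±1/2) gives 2 × 12 = 24 states.

24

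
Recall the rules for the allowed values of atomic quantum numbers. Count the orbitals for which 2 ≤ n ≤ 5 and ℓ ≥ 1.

Go shell by shell, enumerating (ℓ, m_ℓ) with ℓ ≥ 1:
n=2 → 3; n=3 → 8; n=4 → 15; n=5 → 24.
Total orbitals: 3 + 8 + 15 + 24 = 50.

50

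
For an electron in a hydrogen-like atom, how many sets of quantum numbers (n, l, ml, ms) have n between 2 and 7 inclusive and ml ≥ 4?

20

Per-shell orbital counts meeting the constraint:
n=5 → 1; n=6 → 3; n=7 → 6.
Orbitals: 1 + 3 + 6 = 10. Including both spin states (ms = ±1/2) gives 2 × 10 = 20 states.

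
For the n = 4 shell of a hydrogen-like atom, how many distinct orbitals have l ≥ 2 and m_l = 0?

For n = 4, l ranges over 0 … 3.
The (l, m_l) pairs meeting l ≥ 2 and m_l = 0 give: l=2 → 1; l=3 → 1.
Total orbitals: 1 + 1 = 2.

2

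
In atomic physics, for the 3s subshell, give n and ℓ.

The leading integer gives n = 3; the letter 's' means ℓ = 0.

n = 3, ℓ = 0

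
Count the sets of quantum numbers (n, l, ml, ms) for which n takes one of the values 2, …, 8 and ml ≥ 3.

Treat each shell separately and count matching orbitals:
n=4 → 1; n=5 → 3; n=6 → 6; n=7 → 10; n=8 → 15.
Orbitals: 1 + 3 + 6 + 10 + 15 = 35. Including both spin states (ms = ±1/2) gives 2 × 35 = 70 states.

70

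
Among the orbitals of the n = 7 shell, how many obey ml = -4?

Go through l = 0, …, 6 (the values permitted for n = 7).
Per l-value: l=4 → 1; l=5 → 1; l=6 → 1.
Total orbitals: 1 + 1 + 1 = 3.

3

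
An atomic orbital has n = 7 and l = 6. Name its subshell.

l = 6 corresponds to the letter 'i', so the subshell is 7i.

7i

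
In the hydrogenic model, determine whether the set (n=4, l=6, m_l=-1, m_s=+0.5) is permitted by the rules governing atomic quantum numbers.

The orbital quantum number must satisfy 0 ≤ l ≤ n−1. With n = 4 the allowed l values are 0, 1, 2, 3, so l = 6 is out of range.

Not allowed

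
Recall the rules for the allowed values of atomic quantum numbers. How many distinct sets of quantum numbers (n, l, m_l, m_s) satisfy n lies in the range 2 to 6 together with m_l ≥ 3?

Work shell by shell — for each n, count the (l, m_l) pairs that satisfy m_l ≥ 3:
n=4 → 1; n=5 → 3; n=6 → 6.
Orbitals: 1 + 3 + 6 = 10. Including both spin states (m_s = ±1/2) gives 2 × 10 = 20 states.

20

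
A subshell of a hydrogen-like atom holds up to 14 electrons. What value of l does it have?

l = 3

2(2l+1) = 14 ⇒ 2l+1 = 7 ⇒ l = 3.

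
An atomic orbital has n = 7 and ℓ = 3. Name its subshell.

ℓ = 3 corresponds to the letter 'f', so the subshell is 7f.

7f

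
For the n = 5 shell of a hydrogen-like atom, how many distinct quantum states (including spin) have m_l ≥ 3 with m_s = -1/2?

3

For n = 5, l ranges over 0 … 4.
Orbitals with m_l ≥ 3, by l: l=3 → 1; l=4 → 2.
Orbitals: 1 + 2 = 3. With m_s fixed to a single value there is one state per orbital, giving 3 states.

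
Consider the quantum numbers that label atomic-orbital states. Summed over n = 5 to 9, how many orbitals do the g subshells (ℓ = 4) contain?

A g subshell (ℓ = 4) exists for every n ≥ 5, so shells n = 5, 6, 7, 8, 9 each contribute one — 5 subshells.
Since each g subshell has 2·4+1 = 9 orbitals, the total is 5 × 9 = 45.

45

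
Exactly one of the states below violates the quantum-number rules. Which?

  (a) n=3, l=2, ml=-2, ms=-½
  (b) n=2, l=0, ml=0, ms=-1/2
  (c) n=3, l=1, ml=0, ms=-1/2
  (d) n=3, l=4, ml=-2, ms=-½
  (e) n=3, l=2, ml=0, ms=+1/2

(d)

(d) has l = 4 ≥ n = 3, violating 0 ≤ l ≤ n−1.
The remaining sets (a), (b), (c), (e) satisfy all four rules.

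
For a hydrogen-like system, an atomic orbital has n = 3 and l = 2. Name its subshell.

3d

l = 2 corresponds to the letter 'd', so the subshell is 3d.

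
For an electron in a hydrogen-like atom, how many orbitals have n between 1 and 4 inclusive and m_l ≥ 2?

For each n in the range, tally the orbitals obeying m_l ≥ 2:
n=3 → 1; n=4 → 3.
Total orbitals: 1 + 3 = 4.

4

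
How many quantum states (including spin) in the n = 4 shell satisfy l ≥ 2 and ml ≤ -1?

10

The (l, ml) pairs meeting l ≥ 2 and ml ≤ -1 give: l=2 → 2; l=3 → 3.
Orbitals: 2 + 3 = 5. Each orbital carries two spin states, so 5 × 2 = 10 states.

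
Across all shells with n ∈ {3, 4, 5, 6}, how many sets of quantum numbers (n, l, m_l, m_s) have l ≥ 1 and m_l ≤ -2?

40

Per-shell orbital counts meeting the constraint:
n=3 → 1; n=4 → 3; n=5 → 6; n=6 → 10.
Orbitals: 1 + 3 + 6 + 10 = 20. Including both spin states (m_s = ±1/2) gives 2 × 20 = 40 states.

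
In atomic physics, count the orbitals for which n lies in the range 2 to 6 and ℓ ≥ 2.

70

Count contributing orbitals for each principal shell:
n=3 → 5; n=4 → 12; n=5 → 21; n=6 → 32.
Total orbitals: 5 + 12 + 21 + 32 = 70.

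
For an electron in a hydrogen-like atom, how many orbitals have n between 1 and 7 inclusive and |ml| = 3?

Go shell by shell, enumerating (l, ml) with |ml| = 3:
n=4 → 2; n=5 → 4; n=6 → 6; n=7 → 8.
Total orbitals: 2 + 4 + 6 + 8 = 20.

20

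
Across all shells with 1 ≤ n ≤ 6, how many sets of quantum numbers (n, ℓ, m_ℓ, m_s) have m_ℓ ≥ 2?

40

Per-shell orbital counts meeting the constraint:
n=3 → 1; n=4 → 3; n=5 → 6; n=6 → 10.
Orbitals: 1 + 3 + 6 + 10 = 20. Including both spin states (m_s = ±1/2) gives 2 × 20 = 40 states.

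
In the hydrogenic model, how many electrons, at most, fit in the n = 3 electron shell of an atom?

A shell holds 2n² electrons: 2 × 3² = 2 × 9 = 18.

18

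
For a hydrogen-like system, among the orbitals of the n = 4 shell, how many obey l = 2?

The n = 4 shell has l = 0 through 3; check each.
Orbitals with l = 2, by l: l=2 → 5.
Total orbitals: 5.

5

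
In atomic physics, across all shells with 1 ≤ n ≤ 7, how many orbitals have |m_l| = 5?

6

Treat each shell separately and count matching orbitals:
n=6 → 2; n=7 → 4.
Total orbitals: 2 + 4 = 6.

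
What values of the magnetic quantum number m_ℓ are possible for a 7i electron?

-6, -5, -4, -3, -2, -1, 0, 1, 2, 3, 4, 5, 6

The 7i subshell has ℓ = 6, and m_ℓ takes every integer from −ℓ to +ℓ. With ℓ = 6 that gives the 13 values -6, -5, -4, -3, -2, -1, 0, 1, 2, 3, 4, 5, 6.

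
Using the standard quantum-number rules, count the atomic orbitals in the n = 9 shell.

81

The n = 9 shell contains n² = 9² = 81 orbitals.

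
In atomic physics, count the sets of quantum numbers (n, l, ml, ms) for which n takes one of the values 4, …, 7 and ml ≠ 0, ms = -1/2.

Count contributing orbitals for each principal shell:
n=4 → 12; n=5 → 20; n=6 → 30; n=7 → 42.
Orbitals: 12 + 20 + 30 + 42 = 104. With ms fixed to -1/2 there is one state per orbital, so 104 states.

104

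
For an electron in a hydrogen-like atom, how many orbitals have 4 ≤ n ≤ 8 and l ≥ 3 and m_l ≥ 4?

20

Work shell by shell — for each n, count the (l, m_l) pairs that satisfy l ≥ 3 and m_l ≥ 4:
n=5 → 1; n=6 → 3; n=7 → 6; n=8 → 10.
Total orbitals: 1 + 3 + 6 + 10 = 20.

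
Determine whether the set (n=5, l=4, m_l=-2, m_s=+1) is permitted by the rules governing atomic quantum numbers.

Not allowed

The spin quantum number for an electron can only be m_s = +1/2 or −1/2; m_s = +1 is not one of those.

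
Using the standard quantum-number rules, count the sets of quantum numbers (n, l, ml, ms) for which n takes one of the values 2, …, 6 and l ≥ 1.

Go shell by shell, enumerating (l, ml) with l ≥ 1:
n=2 → 3; n=3 → 8; n=4 → 15; n=5 → 24; n=6 → 35.
Orbitals: 3 + 8 + 15 + 24 + 35 = 85. Including both spin states (ms = ±1/2) gives 2 × 85 = 170 states.

170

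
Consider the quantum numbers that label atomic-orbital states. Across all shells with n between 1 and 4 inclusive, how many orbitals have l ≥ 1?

26

For each n in the range, tally the orbitals obeying l ≥ 1:
n=2 → 3; n=3 → 8; n=4 → 15.
Total orbitals: 3 + 8 + 15 = 26.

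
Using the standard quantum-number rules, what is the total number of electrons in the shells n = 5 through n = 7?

Shell n has n² orbitals: 5²=25 + 6²=36 + 7²=49 = 110 orbitals.
Two spin states per orbital: 2 × 110 = 220 electrons.

220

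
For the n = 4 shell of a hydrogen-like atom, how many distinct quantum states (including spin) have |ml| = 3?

4

The (l, ml) pairs meeting |ml| = 3 give: l=3 → 2.
Orbitals: 2. Each orbital carries two spin states, so 2 × 2 = 4 states.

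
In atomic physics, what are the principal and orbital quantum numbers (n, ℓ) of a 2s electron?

n = 2, ℓ = 0

The leading integer gives n = 2; the letter 's' means ℓ = 0.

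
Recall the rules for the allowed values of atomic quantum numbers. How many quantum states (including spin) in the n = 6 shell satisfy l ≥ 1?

70

With n = 6 the allowed l are 0, 1, …, 5.
Orbitals with l ≥ 1, by l: l=1 → 3; l=2 → 5; l=3 → 7; l=4 → 9; l=5 → 11.
Orbitals: 3 + 5 + 7 + 9 + 11 = 35. Each orbital carries two spin states, so 35 × 2 = 70 states.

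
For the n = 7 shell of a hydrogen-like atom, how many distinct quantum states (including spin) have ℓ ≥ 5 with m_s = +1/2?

24

The n = 7 shell has ℓ = 0 through 6; check each.
Contributions: ℓ=5 → 11; ℓ=6 → 13.
Orbitals: 11 + 13 = 24. With m_s fixed to a single value there is one state per orbital, giving 24 states.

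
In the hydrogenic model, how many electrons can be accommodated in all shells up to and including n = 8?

Total orbitals = 1² + 2² + 3² + 4² + 5² + 6² + 7² + 8² = 204. Doubling for spin gives 408 electrons.

408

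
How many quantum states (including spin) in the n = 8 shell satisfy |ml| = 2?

With n = 8 the allowed l are 0, 1, …, 7.
The (l, ml) pairs meeting |ml| = 2 give: l=2 → 2; l=3 → 2; l=4 → 2; l=5 → 2; l=6 → 2; l=7 → 2.
Orbitals: 2 + 2 + 2 + 2 + 2 + 2 = 12. Each orbital carries two spin states, so 12 × 2 = 24 states.

24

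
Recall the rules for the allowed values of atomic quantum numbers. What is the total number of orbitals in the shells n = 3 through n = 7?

135

Shell n has n² orbitals: 3²=9 + 4²=16 + 5²=25 + 6²=36 + 7²=49 = 135 orbitals.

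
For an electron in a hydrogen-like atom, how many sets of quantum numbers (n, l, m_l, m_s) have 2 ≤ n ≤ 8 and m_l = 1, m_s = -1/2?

Count contributing orbitals for each principal shell:
n=2 → 1; n=3 → 2; n=4 → 3; n=5 → 4; n=6 → 5; n=7 → 6; n=8 → 7.
Orbitals: 1 + 2 + 3 + 4 + 5 + 6 + 7 = 28. With m_s fixed to -1/2 there is one state per orbital, so 28 states.

28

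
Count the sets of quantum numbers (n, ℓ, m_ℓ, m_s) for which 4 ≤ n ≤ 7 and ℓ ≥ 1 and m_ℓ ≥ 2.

For each n in the range, tally the orbitals obeying ℓ ≥ 1 and m_ℓ ≥ 2:
n=4 → 3; n=5 → 6; n=6 → 10; n=7 → 15.
Orbitals: 3 + 6 + 10 + 15 = 34. Including both spin states (m_s = ±1/2) gives 2 × 34 = 68 states.

68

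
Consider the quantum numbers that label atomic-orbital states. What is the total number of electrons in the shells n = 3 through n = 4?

50

Shell n has n² orbitals: 3²=9 + 4²=16 = 25 orbitals.
Two spin states per orbital: 2 × 25 = 50 electrons.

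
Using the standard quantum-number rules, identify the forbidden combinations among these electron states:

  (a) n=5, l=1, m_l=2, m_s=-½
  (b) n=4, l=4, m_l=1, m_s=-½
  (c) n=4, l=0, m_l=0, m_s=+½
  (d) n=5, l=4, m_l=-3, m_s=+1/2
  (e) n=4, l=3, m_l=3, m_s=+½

(a) and (b)

(a) has |m_l| = 2 > l = 1, violating −l ≤ m_l ≤ l.
(b) has l = 4 ≥ n = 4, violating 0 ≤ l ≤ n−1.
The remaining sets (c), (d), (e) satisfy all four rules.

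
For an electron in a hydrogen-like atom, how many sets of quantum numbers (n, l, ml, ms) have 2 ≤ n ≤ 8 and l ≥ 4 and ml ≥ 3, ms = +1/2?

30

For each n in the range, tally the orbitals obeying l ≥ 4 and ml ≥ 3:
n=5 → 2; n=6 → 5; n=7 → 9; n=8 → 14.
Orbitals: 2 + 5 + 9 + 14 = 30. With ms fixed to +1/2 there is one state per orbital, so 30 states.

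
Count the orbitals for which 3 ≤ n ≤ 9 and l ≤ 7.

263

Work shell by shell — for each n, count the (l, m_l) pairs that satisfy l ≤ 7:
n=3 → 9; n=4 → 16; n=5 → 25; n=6 → 36; n=7 → 49; n=8 → 64; n=9 → 64.
Total orbitals: 9 + 16 + 25 + 36 + 49 + 64 + 64 = 263.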